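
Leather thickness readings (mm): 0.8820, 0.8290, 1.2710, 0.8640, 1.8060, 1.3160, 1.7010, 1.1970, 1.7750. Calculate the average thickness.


Formula: Average = sum / n
Substituting: Average = 11.6410 / 9
Result: 1.2934 mm


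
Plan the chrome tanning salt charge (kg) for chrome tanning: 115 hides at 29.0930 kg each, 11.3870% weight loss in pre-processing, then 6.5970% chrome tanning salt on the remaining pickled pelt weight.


Total_raw = N * avg_wt = 115 * 29.0930 = 3345.6950 kg
Substrate = Total_raw * (1 - loss/100) = 3345.6950 * (1 - 11.3870/100) = 2964.7207 kg
Chrome = Substrate * pct / 100 = 2964.7207 * 6.5970 / 100 = 195.5826 kg


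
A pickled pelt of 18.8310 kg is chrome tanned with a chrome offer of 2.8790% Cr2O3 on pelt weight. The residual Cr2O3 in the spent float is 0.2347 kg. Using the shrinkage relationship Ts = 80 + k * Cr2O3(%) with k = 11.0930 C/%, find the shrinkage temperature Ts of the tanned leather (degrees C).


Offered = pelt * offer_pct / 100 = 18.8310 * 2.8790 / 100 = 0.5421 kg
Uptake = offered - residual = 0.5421 - 0.2347 = 0.3074 kg
Cr2O3% on pelt = uptake / pelt * 100 = 0.3074 / 18.8310 * 100 = 1.6327 %
Ts = 80 + k * Cr2O3% = 80 + 11.0930 * 1.6327 = 98.1110 C


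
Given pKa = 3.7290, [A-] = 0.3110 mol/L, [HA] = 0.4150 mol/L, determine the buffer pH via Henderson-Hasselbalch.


ratio = [A-] / [HA] = 0.3110 / 0.4150 = 0.7494
log10(ratio) = -0.1253
pH = pKa + log10(ratio) = 3.7290 - 0.1253 = 3.6037


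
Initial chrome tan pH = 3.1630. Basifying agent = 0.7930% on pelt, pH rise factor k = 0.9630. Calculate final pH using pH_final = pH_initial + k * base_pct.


Formula: pH_final = pH_initial + k * base_pct
Substituting: pH_final = 3.1630 + 0.9630 * 0.7930
Result: 3.9267


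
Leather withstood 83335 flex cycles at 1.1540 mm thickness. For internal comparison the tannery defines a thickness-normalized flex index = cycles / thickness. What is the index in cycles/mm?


Formula: Index = cycles / thickness
Substituting: Index = 83335 / 1.1540
Result: 72214.0381 cycles/mm


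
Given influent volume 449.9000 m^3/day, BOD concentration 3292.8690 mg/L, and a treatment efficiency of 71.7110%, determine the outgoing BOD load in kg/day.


Load_in = volume * conc / 1000 = 449.9000 * 3292.8690 / 1000 = 1481.4618 kg/day
Removed = Load_in * eff / 100 = 1481.4618 * 71.7110 / 100 = 1062.3710 kg/day
Load_out = Load_in - Removed = 1481.4618 - 1062.3710 = 419.0907 kg/day


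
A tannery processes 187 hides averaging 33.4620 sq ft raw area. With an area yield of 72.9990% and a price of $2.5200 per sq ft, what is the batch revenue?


Raw_total = N * avg_area = 187 * 33.4620 = 6257.3940 sq ft
Finished = Raw_total * yield / 100 = 6257.3940 * 72.9990 / 100 = 4567.8350 sq ft
Value = Finished * price = 4567.8350 * 2.5200 = 11510.9443 $


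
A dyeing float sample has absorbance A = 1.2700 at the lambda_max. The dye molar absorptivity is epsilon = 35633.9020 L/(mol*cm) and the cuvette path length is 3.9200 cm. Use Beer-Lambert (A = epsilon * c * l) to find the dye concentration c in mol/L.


Formula: c = A / (epsilon * l)
Substituting: c = 1.2700 / (35633.9020 * 3.9200)
Result: 9.0919e-06 mol/L


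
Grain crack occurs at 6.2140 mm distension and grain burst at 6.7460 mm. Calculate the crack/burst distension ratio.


Formula: Ratio = crack / burst
Substituting: Ratio = 6.2140 / 6.7460
Result: 0.9211


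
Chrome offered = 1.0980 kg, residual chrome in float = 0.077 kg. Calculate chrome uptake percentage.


Formula: Uptake = (offered - residual) / offered * 100
Substituting: Uptake = (1.0980 - 0.077) / 1.0980 * 100
Result: 92.9872 %


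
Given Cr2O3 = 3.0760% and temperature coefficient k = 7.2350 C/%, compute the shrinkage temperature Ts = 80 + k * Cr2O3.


Formula: Ts = 80 + k * Cr2O3
Substituting: Ts = 80 + 7.2350 * 3.0760
Result: 102.2549 C


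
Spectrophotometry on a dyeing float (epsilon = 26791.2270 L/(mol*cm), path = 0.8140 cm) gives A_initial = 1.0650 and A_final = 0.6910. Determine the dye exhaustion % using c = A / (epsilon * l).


c_initial = A_i / (epsilon * l) = 1.0650 / (26791.2270 * 0.8140) = 4.8835e-05 mol/L
c_final = A_f / (epsilon * l) = 0.6910 / (26791.2270 * 0.8140) = 3.1686e-05 mol/L
Exhaustion = (c_initial - c_final) / c_initial * 100 = (4.8835e-05 - 3.1686e-05) / 4.8835e-05 * 100 = 35.1174 %


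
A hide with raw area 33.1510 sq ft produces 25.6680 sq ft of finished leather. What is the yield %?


Formula: Yield = finished / raw * 100
Substituting: Yield = 25.6680 / 33.1510 * 100
Result: 77.4275 %


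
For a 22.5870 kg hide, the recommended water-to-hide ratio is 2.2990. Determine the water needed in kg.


Formula: Water = hide_weight * ratio
Substituting: Water = 22.5870 * 2.2990
Result: 51.9275 kg


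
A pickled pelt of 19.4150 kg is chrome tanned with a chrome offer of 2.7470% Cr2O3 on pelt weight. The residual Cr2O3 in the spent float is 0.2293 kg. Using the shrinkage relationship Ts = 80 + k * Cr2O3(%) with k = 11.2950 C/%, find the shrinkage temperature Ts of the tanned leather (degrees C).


Offered = pelt * offer_pct / 100 = 19.4150 * 2.7470 / 100 = 0.5333 kg
Uptake = offered - residual = 0.5333 - 0.2293 = 0.3040 kg
Cr2O3% on pelt = uptake / pelt * 100 = 0.3040 / 19.4150 * 100 = 1.5660 %
Ts = 80 + k * Cr2O3% = 80 + 11.2950 * 1.5660 = 97.6875 C


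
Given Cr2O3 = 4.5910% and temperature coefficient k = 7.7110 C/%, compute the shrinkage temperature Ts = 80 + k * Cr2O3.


Formula: Ts = 80 + k * Cr2O3
Substituting: Ts = 80 + 7.7110 * 4.5910
Result: 115.4012 C


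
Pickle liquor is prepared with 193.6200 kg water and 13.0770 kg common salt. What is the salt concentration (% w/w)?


Formula: Conc = salt / (water + salt) * 100
Substituting: Conc = 13.0770 / (193.6200 + 13.0770) * 100
Result: 6.3267 %


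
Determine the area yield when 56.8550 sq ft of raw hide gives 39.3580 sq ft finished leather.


Formula: Yield = finished / raw * 100
Substituting: Yield = 39.3580 / 56.8550 * 100
Result: 69.2252 %


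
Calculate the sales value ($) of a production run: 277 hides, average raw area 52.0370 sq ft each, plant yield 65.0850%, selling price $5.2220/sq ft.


Raw_total = N * avg_area = 277 * 52.0370 = 14414.2490 sq ft
Finished = Raw_total * yield / 100 = 14414.2490 * 65.0850 / 100 = 9381.5140 sq ft
Value = Finished * price = 9381.5140 * 5.2220 = 48990.2659 $


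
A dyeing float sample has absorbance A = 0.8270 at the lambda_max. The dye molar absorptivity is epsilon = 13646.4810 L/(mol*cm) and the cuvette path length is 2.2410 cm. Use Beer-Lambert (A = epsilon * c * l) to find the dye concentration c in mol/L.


Formula: c = A / (epsilon * l)
Substituting: c = 0.8270 / (13646.4810 * 2.2410)
Result: 2.7042e-05 mol/L


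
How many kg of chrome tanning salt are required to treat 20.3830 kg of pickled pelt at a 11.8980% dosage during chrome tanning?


Formula: Chrome = substrate * pct / 100
Substituting: Chrome = 20.3830 * 11.8980 / 100
Result: 2.4252 kg


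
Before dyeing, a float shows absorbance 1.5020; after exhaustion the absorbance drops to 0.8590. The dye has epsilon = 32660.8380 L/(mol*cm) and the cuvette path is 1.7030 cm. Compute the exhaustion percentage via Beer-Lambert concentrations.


c_initial = A_i / (epsilon * l) = 1.5020 / (32660.8380 * 1.7030) = 2.7004e-05 mol/L
c_final = A_f / (epsilon * l) = 0.8590 / (32660.8380 * 1.7030) = 1.5444e-05 mol/L
Exhaustion = (c_initial - c_final) / c_initial * 100 = (2.7004e-05 - 1.5444e-05) / 2.7004e-05 * 100 = 42.8096 %


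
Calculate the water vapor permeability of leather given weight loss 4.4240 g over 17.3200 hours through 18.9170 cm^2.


Formula: WVP = loss / (area * time)
Substituting: WVP = 4.4240 / (18.9170 * 17.3200)
Result: 0.0135025 g/(cm^2*hr)


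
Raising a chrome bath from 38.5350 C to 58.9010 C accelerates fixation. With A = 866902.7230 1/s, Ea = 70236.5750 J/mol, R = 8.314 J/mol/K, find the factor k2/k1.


T1 = 38.5350 + 273.15 = 311.6850 K; T2 = 58.9010 + 273.15 = 332.0510 K
k1 = A * exp(-Ea/(R*T1)) = 866902.7230 * exp(-70236.5750/(8.314*311.6850)) = 1.4681e-06 1/s
k2 = A * exp(-Ea/(R*T2)) = 866902.7230 * exp(-70236.5750/(8.314*332.0510)) = 7.7396e-06 1/s
k2/k1 = 7.7396e-06 / 1.4681e-06 = 5.2720


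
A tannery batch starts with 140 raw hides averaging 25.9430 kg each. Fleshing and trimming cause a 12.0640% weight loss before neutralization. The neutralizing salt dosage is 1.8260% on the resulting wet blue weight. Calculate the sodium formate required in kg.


Total_raw = N * avg_wt = 140 * 25.9430 = 3632.0200 kg
Substrate = Total_raw * (1 - loss/100) = 3632.0200 * (1 - 12.0640/100) = 3193.8531 kg
Neutralizer = Substrate * pct / 100 = 3193.8531 * 1.8260 / 100 = 58.3198 kg


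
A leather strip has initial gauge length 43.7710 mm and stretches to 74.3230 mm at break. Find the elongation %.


Formula: Elongation = (Lf - L0) / L0 * 100
Substituting: Elongation = (74.3230 - 43.7710) / 43.7710 * 100
Result: 69.7996 %


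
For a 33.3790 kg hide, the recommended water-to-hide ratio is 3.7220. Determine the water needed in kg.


Formula: Water = hide_weight * ratio
Substituting: Water = 33.3790 * 3.7220
Result: 124.2366 kg


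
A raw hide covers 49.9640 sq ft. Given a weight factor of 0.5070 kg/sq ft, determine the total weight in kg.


Formula: Weight = area * weight_per_sqft
Substituting: Weight = 49.9640 * 0.5070
Result: 25.3317 kg


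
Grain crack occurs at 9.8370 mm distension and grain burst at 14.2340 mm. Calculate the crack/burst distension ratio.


Formula: Ratio = crack / burst
Substituting: Ratio = 9.8370 / 14.2340
Result: 0.6911


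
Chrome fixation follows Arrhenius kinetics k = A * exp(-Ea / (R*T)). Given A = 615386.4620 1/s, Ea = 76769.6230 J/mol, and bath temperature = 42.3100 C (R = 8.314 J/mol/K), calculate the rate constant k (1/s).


T_K = T_C + 273.15 = 42.3100 + 273.15 = 315.4600 K
exponent = -Ea / (R * T_K) = -76769.6230 / (8.314 * 315.4600) = -29.2708
k = A * exp(exponent) = 615386.4620 * exp(-29.2708) = 1.1940e-07 1/s


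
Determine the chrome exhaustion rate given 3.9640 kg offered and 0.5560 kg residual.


Formula: Uptake = (offered - residual) / offered * 100
Substituting: Uptake = (3.9640 - 0.5560) / 3.9640 * 100
Result: 85.9738 %


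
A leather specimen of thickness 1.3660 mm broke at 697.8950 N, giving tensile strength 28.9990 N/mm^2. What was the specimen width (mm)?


Formula: w = F / (TS * t)
Substituting: w = 697.8950 / (28.9990 * 1.3660)
Result: 17.6180 mm


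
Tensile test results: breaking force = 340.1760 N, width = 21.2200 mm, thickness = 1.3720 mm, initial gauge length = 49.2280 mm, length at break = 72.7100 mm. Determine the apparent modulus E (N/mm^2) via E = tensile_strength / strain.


TS = F / (w * t) = 340.1760 / (21.2200 * 1.3720) = 11.6843 N/mm^2
strain = (Lf - L0) / L0 = (72.7100 - 49.2280) / 49.2280 = 0.4770
E = TS / strain = 11.6843 / 0.4770 = 24.4952 N/mm^2


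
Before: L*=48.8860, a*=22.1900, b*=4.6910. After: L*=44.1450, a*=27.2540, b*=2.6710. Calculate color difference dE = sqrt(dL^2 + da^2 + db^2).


dL = -4.7410, da = 5.0640, db = -2.0200
dE = sqrt((-4.7410)^2 + 5.0640^2 + (-2.0200)^2) = 7.2251


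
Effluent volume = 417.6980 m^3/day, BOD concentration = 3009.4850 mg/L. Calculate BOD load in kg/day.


Formula: BOD_load = volume * conc / 1000
Substituting: BOD_load = 417.6980 * 3009.4850 / 1000
Result: 1257.0559 kg/day


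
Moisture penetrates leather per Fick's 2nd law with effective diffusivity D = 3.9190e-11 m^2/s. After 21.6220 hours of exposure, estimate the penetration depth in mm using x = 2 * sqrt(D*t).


t = 21.6220 hr * 3600 = 77839.2000 s
D * t = 3.9190e-11 * 77839.2000 = 3.0505e-06
x = 2 * sqrt(D*t) = 2 * sqrt(3.0505e-06) = 0.00349315 m = 3.4931 mm


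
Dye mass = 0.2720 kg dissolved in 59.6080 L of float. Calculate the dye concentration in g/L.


Formula: Conc = dye_mass(kg) / volume(L) * 1000
Substituting: Conc = 0.2720 / 59.6080 * 1000
Result: 4.5631 g/L


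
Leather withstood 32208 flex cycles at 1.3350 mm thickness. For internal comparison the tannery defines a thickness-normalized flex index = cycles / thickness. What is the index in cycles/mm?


Formula: Index = cycles / thickness
Substituting: Index = 32208 / 1.3350
Result: 24125.8427 cycles/mm


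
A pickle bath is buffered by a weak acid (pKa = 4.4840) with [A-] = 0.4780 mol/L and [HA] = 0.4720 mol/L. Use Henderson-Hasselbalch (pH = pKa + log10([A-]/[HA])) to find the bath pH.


ratio = [A-] / [HA] = 0.4780 / 0.4720 = 1.0127
log10(ratio) = 0.0054859
pH = pKa + log10(ratio) = 4.4840 + 0.0054859 = 4.4895


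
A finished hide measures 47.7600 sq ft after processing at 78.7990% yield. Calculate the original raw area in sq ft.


Formula: raw = finished * 100 / yield
Substituting: raw = 47.7600 * 100 / 78.7990
Result: 60.6099 sq ft


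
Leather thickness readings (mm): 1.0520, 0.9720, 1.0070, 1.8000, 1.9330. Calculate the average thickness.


Formula: Average = sum / n
Substituting: Average = 6.7640 / 5
Result: 1.3528 mm


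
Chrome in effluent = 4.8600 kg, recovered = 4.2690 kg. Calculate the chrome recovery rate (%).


Formula: Recovery = recovered / input * 100
Substituting: Recovery = 4.2690 / 4.8600 * 100
Result: 87.8395 %


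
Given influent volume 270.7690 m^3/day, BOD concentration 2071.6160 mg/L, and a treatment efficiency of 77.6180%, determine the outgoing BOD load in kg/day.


Load_in = volume * conc / 1000 = 270.7690 * 2071.6160 / 1000 = 560.9294 kg/day
Removed = Load_in * eff / 100 = 560.9294 * 77.6180 / 100 = 435.3822 kg/day
Load_out = Load_in - Removed = 560.9294 - 435.3822 = 125.5472 kg/day


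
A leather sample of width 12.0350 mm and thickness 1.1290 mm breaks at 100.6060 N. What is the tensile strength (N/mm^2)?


Formula: TS = force / (width * thickness)
Substituting: TS = 100.6060 / (12.0350 * 1.1290)
Result: 7.4043 N/mm^2


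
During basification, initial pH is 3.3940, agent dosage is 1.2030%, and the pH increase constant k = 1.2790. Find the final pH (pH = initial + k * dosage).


Formula: pH_final = pH_initial + k * base_pct
Substituting: pH_final = 3.3940 + 1.2790 * 1.2030
Result: 4.9326


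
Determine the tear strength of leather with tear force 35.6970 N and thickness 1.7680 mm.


Formula: Tear strength = force / thickness
Substituting: Tear strength = 35.6970 / 1.7680
Result: 20.1906 N/mm


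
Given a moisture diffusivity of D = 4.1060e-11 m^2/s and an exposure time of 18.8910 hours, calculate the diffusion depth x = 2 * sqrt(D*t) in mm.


t = 18.8910 hr * 3600 = 68007.6000 s
D * t = 4.1060e-11 * 68007.6000 = 2.7924e-06
x = 2 * sqrt(D*t) = 2 * sqrt(2.7924e-06) = 0.00334209 m = 3.3421 mm


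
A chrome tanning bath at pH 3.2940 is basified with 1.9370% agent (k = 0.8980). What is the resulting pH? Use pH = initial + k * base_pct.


Formula: pH_final = pH_initial + k * base_pct
Substituting: pH_final = 3.2940 + 0.8980 * 1.9370
Result: 5.0334


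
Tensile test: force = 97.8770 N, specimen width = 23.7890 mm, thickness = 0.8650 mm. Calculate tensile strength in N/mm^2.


Formula: TS = force / (width * thickness)
Substituting: TS = 97.8770 / (23.7890 * 0.8650)
Result: 4.7565 N/mm^2


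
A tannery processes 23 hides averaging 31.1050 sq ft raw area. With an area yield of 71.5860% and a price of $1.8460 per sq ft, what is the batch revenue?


Raw_total = N * avg_area = 23 * 31.1050 = 715.4150 sq ft
Finished = Raw_total * yield / 100 = 715.4150 * 71.5860 / 100 = 512.1370 sq ft
Value = Finished * price = 512.1370 * 1.8460 = 945.4049 $


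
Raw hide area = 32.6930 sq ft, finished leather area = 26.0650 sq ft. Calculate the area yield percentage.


Formula: Yield = finished / raw * 100
Substituting: Yield = 26.0650 / 32.6930 * 100
Result: 79.7265 %


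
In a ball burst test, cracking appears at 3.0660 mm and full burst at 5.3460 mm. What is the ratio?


Formula: Ratio = crack / burst
Substituting: Ratio = 3.0660 / 5.3460
Result: 0.5735


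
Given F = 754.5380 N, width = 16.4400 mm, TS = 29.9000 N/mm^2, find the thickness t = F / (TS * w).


Formula: t = F / (TS * w)
Substituting: t = 754.5380 / (29.9000 * 16.4400)
Result: 1.5350 mm


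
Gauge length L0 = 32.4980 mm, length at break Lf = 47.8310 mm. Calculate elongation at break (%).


Formula: Elongation = (Lf - L0) / L0 * 100
Substituting: Elongation = (47.8310 - 32.4980) / 32.4980 * 100
Result: 47.1814 %


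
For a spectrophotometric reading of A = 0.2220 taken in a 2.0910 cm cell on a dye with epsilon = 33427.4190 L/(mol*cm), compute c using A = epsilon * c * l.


Formula: c = A / (epsilon * l)
Substituting: c = 0.2220 / (33427.4190 * 2.0910)
Result: 3.1761e-06 mol/L


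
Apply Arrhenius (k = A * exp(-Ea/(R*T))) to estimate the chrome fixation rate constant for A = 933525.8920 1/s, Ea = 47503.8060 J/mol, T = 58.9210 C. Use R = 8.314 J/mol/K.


T_K = T_C + 273.15 = 58.9210 + 273.15 = 332.0710 K
exponent = -Ea / (R * T_K) = -47503.8060 / (8.314 * 332.0710) = -17.2063
k = A * exp(exponent) = 933525.8920 * exp(-17.2063) = 0.0314432 1/s


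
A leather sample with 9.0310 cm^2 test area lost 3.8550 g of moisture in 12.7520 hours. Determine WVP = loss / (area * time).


Formula: WVP = loss / (area * time)
Substituting: WVP = 3.8550 / (9.0310 * 12.7520)
Result: 0.0334742 g/(cm^2*hr)


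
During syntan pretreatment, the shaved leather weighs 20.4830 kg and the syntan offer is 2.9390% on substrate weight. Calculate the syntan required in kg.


Formula: Syntan = substrate * pct / 100
Substituting: Syntan = 20.4830 * 2.9390 / 100
Result: 0.6020 kg


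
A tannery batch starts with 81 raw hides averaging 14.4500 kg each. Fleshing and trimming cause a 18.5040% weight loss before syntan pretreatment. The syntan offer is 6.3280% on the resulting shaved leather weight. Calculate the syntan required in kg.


Total_raw = N * avg_wt = 81 * 14.4500 = 1170.4500 kg
Substrate = Total_raw * (1 - loss/100) = 1170.4500 * (1 - 18.5040/100) = 953.8699 kg
Syntan = Substrate * pct / 100 = 953.8699 * 6.3280 / 100 = 60.3609 kg


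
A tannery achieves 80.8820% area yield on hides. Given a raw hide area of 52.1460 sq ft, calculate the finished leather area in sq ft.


Formula: finished = raw * yield / 100
Substituting: finished = 52.1460 * 80.8820 / 100
Result: 42.1767 sq ft


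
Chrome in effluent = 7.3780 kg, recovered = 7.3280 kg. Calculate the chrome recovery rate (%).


Formula: Recovery = recovered / input * 100
Substituting: Recovery = 7.3280 / 7.3780 * 100
Result: 99.3223 %


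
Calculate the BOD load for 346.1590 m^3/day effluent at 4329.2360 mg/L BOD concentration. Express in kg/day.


Formula: BOD_load = volume * conc / 1000
Substituting: BOD_load = 346.1590 * 4329.2360 / 1000
Result: 1498.6040 kg/day


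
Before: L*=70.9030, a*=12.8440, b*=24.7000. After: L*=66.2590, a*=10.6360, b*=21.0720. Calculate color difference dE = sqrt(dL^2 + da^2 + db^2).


dL = -4.6440, da = -2.2080, db = -3.6280
dE = sqrt((-4.6440)^2 + (-2.2080)^2 + (-3.6280)^2) = 6.2932


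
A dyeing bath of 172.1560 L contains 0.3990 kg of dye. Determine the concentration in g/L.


Formula: Conc = dye_mass(kg) / volume(L) * 1000
Substituting: Conc = 0.3990 / 172.1560 * 1000
Result: 2.3177 g/L


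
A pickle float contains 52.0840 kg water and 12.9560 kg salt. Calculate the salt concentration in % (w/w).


Formula: Conc = salt / (water + salt) * 100
Substituting: Conc = 12.9560 / (52.0840 + 12.9560) * 100
Result: 19.9200 %


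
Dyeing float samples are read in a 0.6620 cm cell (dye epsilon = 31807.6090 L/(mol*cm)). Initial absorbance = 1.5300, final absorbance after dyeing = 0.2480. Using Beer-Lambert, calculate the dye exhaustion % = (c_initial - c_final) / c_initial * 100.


c_initial = A_i / (epsilon * l) = 1.5300 / (31807.6090 * 0.6620) = 7.2661e-05 mol/L
c_final = A_f / (epsilon * l) = 0.2480 / (31807.6090 * 0.6620) = 1.1778e-05 mol/L
Exhaustion = (c_initial - c_final) / c_initial * 100 = (7.2661e-05 - 1.1778e-05) / 7.2661e-05 * 100 = 83.7908 %


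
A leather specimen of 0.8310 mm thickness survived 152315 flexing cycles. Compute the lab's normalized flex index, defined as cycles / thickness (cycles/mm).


Formula: Index = cycles / thickness
Substituting: Index = 152315 / 0.8310
Result: 183291.2154 cycles/mm


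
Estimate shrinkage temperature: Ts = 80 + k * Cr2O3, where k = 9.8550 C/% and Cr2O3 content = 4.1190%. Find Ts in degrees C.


Formula: Ts = 80 + k * Cr2O3
Substituting: Ts = 80 + 9.8550 * 4.1190
Result: 120.5927 C


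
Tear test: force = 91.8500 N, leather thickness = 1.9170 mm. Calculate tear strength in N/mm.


Formula: Tear strength = force / thickness
Substituting: Tear strength = 91.8500 / 1.9170
Result: 47.9134 N/mm


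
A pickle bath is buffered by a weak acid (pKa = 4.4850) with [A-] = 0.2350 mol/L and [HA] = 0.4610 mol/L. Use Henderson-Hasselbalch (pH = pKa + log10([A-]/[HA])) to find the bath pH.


ratio = [A-] / [HA] = 0.2350 / 0.4610 = 0.5098
log10(ratio) = -0.2926
pH = pKa + log10(ratio) = 4.4850 - 0.2926 = 4.1924


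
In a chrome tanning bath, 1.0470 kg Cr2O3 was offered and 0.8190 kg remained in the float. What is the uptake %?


Formula: Uptake = (offered - residual) / offered * 100
Substituting: Uptake = (1.0470 - 0.8190) / 1.0470 * 100
Result: 21.7765 %


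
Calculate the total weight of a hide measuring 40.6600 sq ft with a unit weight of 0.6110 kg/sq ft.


Formula: Weight = area * weight_per_sqft
Substituting: Weight = 40.6600 * 0.6110
Result: 24.8433 kg


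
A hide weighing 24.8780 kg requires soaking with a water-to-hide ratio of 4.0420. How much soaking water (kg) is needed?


Formula: Water = hide_weight * ratio
Substituting: Water = 24.8780 * 4.0420
Result: 100.5569 kg


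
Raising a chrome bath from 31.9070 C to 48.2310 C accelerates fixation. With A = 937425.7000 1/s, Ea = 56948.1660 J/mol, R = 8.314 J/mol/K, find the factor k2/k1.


T1 = 31.9070 + 273.15 = 305.0570 K; T2 = 48.2310 + 273.15 = 321.3810 K
k1 = A * exp(-Ea/(R*T1)) = 937425.7000 * exp(-56948.1660/(8.314*305.0570)) = 1.6611e-04 1/s
k2 = A * exp(-Ea/(R*T2)) = 937425.7000 * exp(-56948.1660/(8.314*321.3810)) = 5.1965e-04 1/s
k2/k1 = 5.1965e-04 / 1.6611e-04 = 3.1283


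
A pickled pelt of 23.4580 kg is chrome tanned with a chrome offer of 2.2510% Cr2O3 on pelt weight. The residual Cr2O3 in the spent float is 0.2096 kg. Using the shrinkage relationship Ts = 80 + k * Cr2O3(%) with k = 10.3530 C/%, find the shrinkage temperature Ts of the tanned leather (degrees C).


Offered = pelt * offer_pct / 100 = 23.4580 * 2.2510 / 100 = 0.5280 kg
Uptake = offered - residual = 0.5280 - 0.2096 = 0.3184 kg
Cr2O3% on pelt = uptake / pelt * 100 = 0.3184 / 23.4580 * 100 = 1.3575 %
Ts = 80 + k * Cr2O3% = 80 + 10.3530 * 1.3575 = 94.0541 C


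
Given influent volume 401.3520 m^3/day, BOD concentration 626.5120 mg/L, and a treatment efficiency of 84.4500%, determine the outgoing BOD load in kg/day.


Load_in = volume * conc / 1000 = 401.3520 * 626.5120 / 1000 = 251.4518 kg/day
Removed = Load_in * eff / 100 = 251.4518 * 84.4500 / 100 = 212.3511 kg/day
Load_out = Load_in - Removed = 251.4518 - 212.3511 = 39.1008 kg/day


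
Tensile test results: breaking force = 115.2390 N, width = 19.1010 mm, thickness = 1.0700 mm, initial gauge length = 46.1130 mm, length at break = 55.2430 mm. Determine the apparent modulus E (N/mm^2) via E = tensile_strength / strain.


TS = F / (w * t) = 115.2390 / (19.1010 * 1.0700) = 5.6384 N/mm^2
strain = (Lf - L0) / L0 = (55.2430 - 46.1130) / 46.1130 = 0.1980
E = TS / strain = 5.6384 / 0.1980 = 28.4782 N/mm^2


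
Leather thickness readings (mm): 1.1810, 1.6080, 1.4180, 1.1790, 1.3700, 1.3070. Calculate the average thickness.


Formula: Average = sum / n
Substituting: Average = 8.0630 / 6
Result: 1.3438 mm


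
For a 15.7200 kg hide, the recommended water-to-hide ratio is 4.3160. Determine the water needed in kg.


Formula: Water = hide_weight * ratio
Substituting: Water = 15.7200 * 4.3160
Result: 67.8475 kg


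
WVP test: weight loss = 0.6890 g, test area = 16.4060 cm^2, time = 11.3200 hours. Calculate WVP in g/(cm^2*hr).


Formula: WVP = loss / (area * time)
Substituting: WVP = 0.6890 / (16.4060 * 11.3200)
Result: 0.00370997 g/(cm^2*hr)


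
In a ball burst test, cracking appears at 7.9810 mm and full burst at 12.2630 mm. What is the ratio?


Formula: Ratio = crack / burst
Substituting: Ratio = 7.9810 / 12.2630
Result: 0.6508


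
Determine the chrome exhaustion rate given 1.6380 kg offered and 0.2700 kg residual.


Formula: Uptake = (offered - residual) / offered * 100
Substituting: Uptake = (1.6380 - 0.2700) / 1.6380 * 100
Result: 83.5165 %


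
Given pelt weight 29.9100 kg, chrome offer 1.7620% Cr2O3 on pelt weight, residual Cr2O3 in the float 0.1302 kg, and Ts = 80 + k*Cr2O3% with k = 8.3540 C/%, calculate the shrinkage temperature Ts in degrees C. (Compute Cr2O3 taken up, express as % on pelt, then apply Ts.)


Offered = pelt * offer_pct / 100 = 29.9100 * 1.7620 / 100 = 0.5270 kg
Uptake = offered - residual = 0.5270 - 0.1302 = 0.3968 kg
Cr2O3% on pelt = uptake / pelt * 100 = 0.3968 / 29.9100 * 100 = 1.3267 %
Ts = 80 + k * Cr2O3% = 80 + 8.3540 * 1.3267 = 91.0832 C


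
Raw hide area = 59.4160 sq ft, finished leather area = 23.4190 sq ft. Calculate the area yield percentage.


Formula: Yield = finished / raw * 100
Substituting: Yield = 23.4190 / 59.4160 * 100
Result: 39.4153 %


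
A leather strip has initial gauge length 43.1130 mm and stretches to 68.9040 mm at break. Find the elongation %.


Formula: Elongation = (Lf - L0) / L0 * 100
Substituting: Elongation = (68.9040 - 43.1130) / 43.1130 * 100
Result: 59.8219 %


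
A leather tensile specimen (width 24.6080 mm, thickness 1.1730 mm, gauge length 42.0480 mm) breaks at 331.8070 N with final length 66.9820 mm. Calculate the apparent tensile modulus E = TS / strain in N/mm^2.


TS = F / (w * t) = 331.8070 / (24.6080 * 1.1730) = 11.4951 N/mm^2
strain = (Lf - L0) / L0 = (66.9820 - 42.0480) / 42.0480 = 0.5930
E = TS / strain = 11.4951 / 0.5930 = 19.3849 N/mm^2


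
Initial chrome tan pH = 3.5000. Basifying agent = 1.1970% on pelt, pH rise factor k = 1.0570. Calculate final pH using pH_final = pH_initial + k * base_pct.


Formula: pH_final = pH_initial + k * base_pct
Substituting: pH_final = 3.5000 + 1.0570 * 1.1970
Result: 4.7652


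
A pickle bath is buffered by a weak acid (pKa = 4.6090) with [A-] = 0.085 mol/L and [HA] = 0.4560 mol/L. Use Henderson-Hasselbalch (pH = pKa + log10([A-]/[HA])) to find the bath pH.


ratio = [A-] / [HA] = 0.085 / 0.4560 = 0.1864
log10(ratio) = -0.7295
pH = pKa + log10(ratio) = 4.6090 - 0.7295 = 3.8795


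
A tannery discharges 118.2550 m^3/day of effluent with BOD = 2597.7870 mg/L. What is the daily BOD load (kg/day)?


Formula: BOD_load = volume * conc / 1000
Substituting: BOD_load = 118.2550 * 2597.7870 / 1000
Result: 307.2013 kg/day


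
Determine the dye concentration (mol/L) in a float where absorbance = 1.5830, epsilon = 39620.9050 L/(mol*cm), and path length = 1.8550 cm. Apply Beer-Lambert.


Formula: c = A / (epsilon * l)
Substituting: c = 1.5830 / (39620.9050 * 1.8550)
Result: 2.1538e-05 mol/L


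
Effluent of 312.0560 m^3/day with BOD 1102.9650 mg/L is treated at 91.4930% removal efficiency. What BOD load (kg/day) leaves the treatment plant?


Load_in = volume * conc / 1000 = 312.0560 * 1102.9650 / 1000 = 344.1868 kg/day
Removed = Load_in * eff / 100 = 344.1868 * 91.4930 / 100 = 314.9069 kg/day
Load_out = Load_in - Removed = 344.1868 - 314.9069 = 29.2800 kg/day


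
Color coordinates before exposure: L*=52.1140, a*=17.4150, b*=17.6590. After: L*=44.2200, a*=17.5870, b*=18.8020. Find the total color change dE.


dL = -7.8940, da = 0.1720, db = 1.1430
dE = sqrt((-7.8940)^2 + 0.1720^2 + 1.1430^2) = 7.9782


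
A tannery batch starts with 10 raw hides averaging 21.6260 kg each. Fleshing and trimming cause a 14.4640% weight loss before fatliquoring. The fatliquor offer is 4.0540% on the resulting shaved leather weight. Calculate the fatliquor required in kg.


Total_raw = N * avg_wt = 10 * 21.6260 = 216.2600 kg
Substrate = Total_raw * (1 - loss/100) = 216.2600 * (1 - 14.4640/100) = 184.9802 kg
Fat = Substrate * pct / 100 = 184.9802 * 4.0540 / 100 = 7.4991 kg


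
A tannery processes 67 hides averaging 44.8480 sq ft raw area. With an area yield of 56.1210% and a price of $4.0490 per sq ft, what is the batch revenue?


Raw_total = N * avg_area = 67 * 44.8480 = 3004.8160 sq ft
Finished = Raw_total * yield / 100 = 3004.8160 * 56.1210 / 100 = 1686.3328 sq ft
Value = Finished * price = 1686.3328 * 4.0490 = 6827.9615 $


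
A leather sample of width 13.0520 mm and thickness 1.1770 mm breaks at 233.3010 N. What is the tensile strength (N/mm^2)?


Formula: TS = force / (width * thickness)
Substituting: TS = 233.3010 / (13.0520 * 1.1770)
Result: 15.1867 N/mm^2


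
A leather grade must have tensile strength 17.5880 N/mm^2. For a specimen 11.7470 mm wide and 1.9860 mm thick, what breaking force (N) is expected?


Formula: F = TS * w * t
Substituting: F = 17.5880 * 11.7470 * 1.9860
Result: 410.3200 N


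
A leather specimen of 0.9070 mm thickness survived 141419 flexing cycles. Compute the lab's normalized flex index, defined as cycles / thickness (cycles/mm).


Formula: Index = cycles / thickness
Substituting: Index = 141419 / 0.9070
Result: 155919.5149 cycles/mm


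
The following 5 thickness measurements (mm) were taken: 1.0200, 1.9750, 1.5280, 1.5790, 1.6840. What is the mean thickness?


Formula: Average = sum / n
Substituting: Average = 7.7860 / 5
Result: 1.5572 mm


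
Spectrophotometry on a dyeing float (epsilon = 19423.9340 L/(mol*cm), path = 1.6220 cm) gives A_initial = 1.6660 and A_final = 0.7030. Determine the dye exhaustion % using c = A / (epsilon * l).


c_initial = A_i / (epsilon * l) = 1.6660 / (19423.9340 * 1.6220) = 5.2879e-05 mol/L
c_final = A_f / (epsilon * l) = 0.7030 / (19423.9340 * 1.6220) = 2.2313e-05 mol/L
Exhaustion = (c_initial - c_final) / c_initial * 100 = (5.2879e-05 - 2.2313e-05) / 5.2879e-05 * 100 = 57.8031 %


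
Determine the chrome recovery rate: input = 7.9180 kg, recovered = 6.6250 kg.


Formula: Recovery = recovered / input * 100
Substituting: Recovery = 6.6250 / 7.9180 * 100
Result: 83.6701 %


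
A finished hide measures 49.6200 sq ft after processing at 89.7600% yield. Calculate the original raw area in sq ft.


Formula: raw = finished * 100 / yield
Substituting: raw = 49.6200 * 100 / 89.7600
Result: 55.2807 sq ft


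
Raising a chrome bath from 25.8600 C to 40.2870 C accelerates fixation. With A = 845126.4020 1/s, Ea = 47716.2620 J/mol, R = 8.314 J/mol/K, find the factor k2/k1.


T1 = 25.8600 + 273.15 = 299.0100 K; T2 = 40.2870 + 273.15 = 313.4370 K
k1 = A * exp(-Ea/(R*T1)) = 845126.4020 * exp(-47716.2620/(8.314*299.0100)) = 0.00389918 1/s
k2 = A * exp(-Ea/(R*T2)) = 845126.4020 * exp(-47716.2620/(8.314*313.4370)) = 0.00943331 1/s
k2/k1 = 0.00943331 / 0.00389918 = 2.4193


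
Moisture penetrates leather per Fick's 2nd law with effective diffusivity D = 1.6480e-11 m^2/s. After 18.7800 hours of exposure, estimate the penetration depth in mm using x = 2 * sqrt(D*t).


t = 18.7800 hr * 3600 = 67608.0000 s
D * t = 1.6480e-11 * 67608.0000 = 1.1142e-06
x = 2 * sqrt(D*t) = 2 * sqrt(1.1142e-06) = 0.00211109 m = 2.1111 mm


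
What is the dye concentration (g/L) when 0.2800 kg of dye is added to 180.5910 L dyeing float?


Formula: Conc = dye_mass(kg) / volume(L) * 1000
Substituting: Conc = 0.2800 / 180.5910 * 1000
Result: 1.5505 g/L


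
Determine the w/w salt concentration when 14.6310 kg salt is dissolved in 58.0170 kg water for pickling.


Formula: Conc = salt / (water + salt) * 100
Substituting: Conc = 14.6310 / (58.0170 + 14.6310) * 100
Result: 20.1396 %


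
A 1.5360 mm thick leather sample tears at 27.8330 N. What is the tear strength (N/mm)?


Formula: Tear strength = force / thickness
Substituting: Tear strength = 27.8330 / 1.5360
Result: 18.1204 N/mm


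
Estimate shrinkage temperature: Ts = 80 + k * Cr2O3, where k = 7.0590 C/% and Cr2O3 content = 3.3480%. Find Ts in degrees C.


Formula: Ts = 80 + k * Cr2O3
Substituting: Ts = 80 + 7.0590 * 3.3480
Result: 103.6335 C


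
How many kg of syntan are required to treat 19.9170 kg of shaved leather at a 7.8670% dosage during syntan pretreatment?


Formula: Syntan = substrate * pct / 100
Substituting: Syntan = 19.9170 * 7.8670 / 100
Result: 1.5669 kg


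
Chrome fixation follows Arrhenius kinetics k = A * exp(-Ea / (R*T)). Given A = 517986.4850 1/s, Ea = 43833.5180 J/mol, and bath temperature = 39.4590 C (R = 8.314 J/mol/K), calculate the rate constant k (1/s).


T_K = T_C + 273.15 = 39.4590 + 273.15 = 312.6090 K
exponent = -Ea / (R * T_K) = -43833.5180 / (8.314 * 312.6090) = -16.8653
k = A * exp(exponent) = 517986.4850 * exp(-16.8653) = 0.0245357 1/s


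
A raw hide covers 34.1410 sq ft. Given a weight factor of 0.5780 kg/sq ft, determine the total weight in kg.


Formula: Weight = area * weight_per_sqft
Substituting: Weight = 34.1410 * 0.5780
Result: 19.7335 kg


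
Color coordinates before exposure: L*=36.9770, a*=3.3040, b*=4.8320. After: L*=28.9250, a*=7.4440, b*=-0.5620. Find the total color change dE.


dL = -8.0520, da = 4.1400, db = -5.3940
dE = sqrt((-8.0520)^2 + 4.1400^2 + (-5.3940)^2) = 10.5390


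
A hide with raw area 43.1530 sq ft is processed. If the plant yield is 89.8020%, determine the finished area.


Formula: finished = raw * yield / 100
Substituting: finished = 43.1530 * 89.8020 / 100
Result: 38.7523 sq ft


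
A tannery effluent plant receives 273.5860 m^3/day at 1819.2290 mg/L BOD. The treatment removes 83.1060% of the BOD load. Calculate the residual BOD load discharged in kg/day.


Load_in = volume * conc / 1000 = 273.5860 * 1819.2290 / 1000 = 497.7156 kg/day
Removed = Load_in * eff / 100 = 497.7156 * 83.1060 / 100 = 413.6315 kg/day
Load_out = Load_in - Removed = 497.7156 - 413.6315 = 84.0841 kg/day


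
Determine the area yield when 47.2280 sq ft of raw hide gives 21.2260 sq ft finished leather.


Formula: Yield = finished / raw * 100
Substituting: Yield = 21.2260 / 47.2280 * 100
Result: 44.9437 %


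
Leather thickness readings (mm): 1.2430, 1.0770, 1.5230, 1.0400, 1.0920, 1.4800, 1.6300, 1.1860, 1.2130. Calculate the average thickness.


Formula: Average = sum / n
Substituting: Average = 11.4840 / 9
Result: 1.2760 mm


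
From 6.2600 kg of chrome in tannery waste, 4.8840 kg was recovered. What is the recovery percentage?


Formula: Recovery = recovered / input * 100
Substituting: Recovery = 4.8840 / 6.2600 * 100
Result: 78.0192 %


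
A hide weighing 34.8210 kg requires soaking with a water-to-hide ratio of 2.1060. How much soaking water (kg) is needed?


Formula: Water = hide_weight * ratio
Substituting: Water = 34.8210 * 2.1060
Result: 73.3330 kg


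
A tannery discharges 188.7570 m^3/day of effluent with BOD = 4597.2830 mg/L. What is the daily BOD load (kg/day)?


Formula: BOD_load = volume * conc / 1000
Substituting: BOD_load = 188.7570 * 4597.2830 / 1000
Result: 867.7693 kg/day


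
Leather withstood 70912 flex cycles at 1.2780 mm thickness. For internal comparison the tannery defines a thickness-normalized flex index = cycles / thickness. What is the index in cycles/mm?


Formula: Index = cycles / thickness
Substituting: Index = 70912 / 1.2780
Result: 55486.6980 cycles/mm


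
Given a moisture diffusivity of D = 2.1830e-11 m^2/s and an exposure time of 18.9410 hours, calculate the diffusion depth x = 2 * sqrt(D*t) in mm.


t = 18.9410 hr * 3600 = 68187.6000 s
D * t = 2.1830e-11 * 68187.6000 = 1.4885e-06
x = 2 * sqrt(D*t) = 2 * sqrt(1.4885e-06) = 0.00244011 m = 2.4401 mm


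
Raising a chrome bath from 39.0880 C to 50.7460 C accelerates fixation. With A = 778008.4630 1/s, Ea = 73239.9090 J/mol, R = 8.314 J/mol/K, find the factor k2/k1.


T1 = 39.0880 + 273.15 = 312.2380 K; T2 = 50.7460 + 273.15 = 323.8960 K
k1 = A * exp(-Ea/(R*T1)) = 778008.4630 * exp(-73239.9090/(8.314*312.2380)) = 4.3467e-07 1/s
k2 = A * exp(-Ea/(R*T2)) = 778008.4630 * exp(-73239.9090/(8.314*323.8960)) = 1.2000e-06 1/s
k2/k1 = 1.2000e-06 / 4.3467e-07 = 2.7607


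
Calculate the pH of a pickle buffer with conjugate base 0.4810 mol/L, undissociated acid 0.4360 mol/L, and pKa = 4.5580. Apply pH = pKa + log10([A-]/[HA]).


ratio = [A-] / [HA] = 0.4810 / 0.4360 = 1.1032
log10(ratio) = 0.0426586
pH = pKa + log10(ratio) = 4.5580 + 0.0426586 = 4.6007


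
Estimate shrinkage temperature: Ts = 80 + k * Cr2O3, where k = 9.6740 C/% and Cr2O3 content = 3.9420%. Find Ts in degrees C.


Formula: Ts = 80 + k * Cr2O3
Substituting: Ts = 80 + 9.6740 * 3.9420
Result: 118.1349 C


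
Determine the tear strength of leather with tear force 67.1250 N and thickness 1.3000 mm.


Formula: Tear strength = force / thickness
Substituting: Tear strength = 67.1250 / 1.3000
Result: 51.6346 N/mm


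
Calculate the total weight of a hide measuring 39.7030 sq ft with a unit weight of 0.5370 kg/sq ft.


Formula: Weight = area * weight_per_sqft
Substituting: Weight = 39.7030 * 0.5370
Result: 21.3205 kg


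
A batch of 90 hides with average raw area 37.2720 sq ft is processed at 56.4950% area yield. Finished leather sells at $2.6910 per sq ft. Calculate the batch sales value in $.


Raw_total = N * avg_area = 90 * 37.2720 = 3354.4800 sq ft
Finished = Raw_total * yield / 100 = 3354.4800 * 56.4950 / 100 = 1895.1135 sq ft
Value = Finished * price = 1895.1135 * 2.6910 = 5099.7504 $


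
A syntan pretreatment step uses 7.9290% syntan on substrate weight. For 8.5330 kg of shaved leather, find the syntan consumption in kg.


Formula: Syntan = substrate * pct / 100
Substituting: Syntan = 8.5330 * 7.9290 / 100
Result: 0.6766 kg


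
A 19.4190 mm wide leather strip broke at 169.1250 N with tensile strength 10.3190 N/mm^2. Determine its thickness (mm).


Formula: t = F / (TS * w)
Substituting: t = 169.1250 / (10.3190 * 19.4190)
Result: 0.8440 mm


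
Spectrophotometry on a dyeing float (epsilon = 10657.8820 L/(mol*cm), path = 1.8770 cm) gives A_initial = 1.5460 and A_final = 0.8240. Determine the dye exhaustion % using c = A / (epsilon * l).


c_initial = A_i / (epsilon * l) = 1.5460 / (10657.8820 * 1.8770) = 7.7281e-05 mol/L
c_final = A_f / (epsilon * l) = 0.8240 / (10657.8820 * 1.8770) = 4.1190e-05 mol/L
Exhaustion = (c_initial - c_final) / c_initial * 100 = (7.7281e-05 - 4.1190e-05) / 7.7281e-05 * 100 = 46.7012 %


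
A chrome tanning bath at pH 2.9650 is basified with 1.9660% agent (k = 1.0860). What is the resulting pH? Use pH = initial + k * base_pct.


Formula: pH_final = pH_initial + k * base_pct
Substituting: pH_final = 2.9650 + 1.0860 * 1.9660
Result: 5.1001


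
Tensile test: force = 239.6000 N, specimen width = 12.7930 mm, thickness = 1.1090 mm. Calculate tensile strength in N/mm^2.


Formula: TS = force / (width * thickness)
Substituting: TS = 239.6000 / (12.7930 * 1.1090)
Result: 16.8882 N/mm^2


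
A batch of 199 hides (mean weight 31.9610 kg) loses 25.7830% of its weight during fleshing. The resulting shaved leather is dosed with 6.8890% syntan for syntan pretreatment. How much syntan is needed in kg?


Total_raw = N * avg_wt = 199 * 31.9610 = 6360.2390 kg
Substrate = Total_raw * (1 - loss/100) = 6360.2390 * (1 - 25.7830/100) = 4720.3786 kg
Syntan = Substrate * pct / 100 = 4720.3786 * 6.8890 / 100 = 325.1869 kg


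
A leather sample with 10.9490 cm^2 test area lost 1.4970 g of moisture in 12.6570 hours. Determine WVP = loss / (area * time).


Formula: WVP = loss / (area * time)
Substituting: WVP = 1.4970 / (10.9490 * 12.6570)
Result: 0.0108023 g/(cm^2*hr)


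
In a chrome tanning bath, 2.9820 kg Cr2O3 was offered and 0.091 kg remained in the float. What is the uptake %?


Formula: Uptake = (offered - residual) / offered * 100
Substituting: Uptake = (2.9820 - 0.091) / 2.9820 * 100
Result: 96.9484 %
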